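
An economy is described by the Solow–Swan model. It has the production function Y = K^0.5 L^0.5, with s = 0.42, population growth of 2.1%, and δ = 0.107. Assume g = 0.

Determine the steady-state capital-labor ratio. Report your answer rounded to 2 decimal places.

At the steady state, Δk = 0, so s·k^α = (n + δ)·k.
Rearranging, k^(1−α) = s / (n + δ).
k^0.5 = 0.42 / (0.021 + 0.107) = 0.42 / 0.128 = 3.2813
k* = 3.2813^(1/0.5) ≈ 10.7669

k* = 10.77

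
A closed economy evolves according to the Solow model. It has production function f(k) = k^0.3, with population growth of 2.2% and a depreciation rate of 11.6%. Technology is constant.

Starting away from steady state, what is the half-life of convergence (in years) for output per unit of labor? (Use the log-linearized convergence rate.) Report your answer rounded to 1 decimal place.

Near the steady state the convergence rate is λ = (1 − α)(n + δ).
λ = (1 − 0.3) × 0.138 = 0.7 × 0.138 = 0.0966
Half-life = ln 2 / λ = 0.6931 / 0.0966 ≈ 7.17 years

t_½ ≈ 7.2 years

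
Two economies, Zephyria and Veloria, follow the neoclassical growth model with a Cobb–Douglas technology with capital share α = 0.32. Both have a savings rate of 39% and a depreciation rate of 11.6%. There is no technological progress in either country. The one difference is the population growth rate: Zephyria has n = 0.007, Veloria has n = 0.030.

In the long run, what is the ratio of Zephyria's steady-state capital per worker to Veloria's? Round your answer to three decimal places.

ratio ≈ 1.287

Steady-state k* = [s/(n + δ)]^(1/(1−α)), so the ratio is [ (s_Z/(n + δ)_Z) / (s_V/(n + δ)_V) ]^1.4706.
s_Z/(n + δ)_Z = 0.39/0.123 = 3.1707; s_V/(n + δ)_V = 0.39/0.146 = 2.6712.
Ratio = (3.1707/2.6712)^1.4706 = 1.1870^1.4706 ≈ 1.2867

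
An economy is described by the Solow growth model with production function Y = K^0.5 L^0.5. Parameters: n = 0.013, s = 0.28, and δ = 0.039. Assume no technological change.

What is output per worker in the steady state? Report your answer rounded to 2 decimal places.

y* = 5.38

In steady state, investment equals break-even investment: s·k^α = (n + δ)·k.
Dividing both sides by k: k^(1−α) = s / (n + δ).
k^0.5 = 0.28 / (0.013 + 0.039) = 0.28 / 0.052 = 5.3846
k* = 5.3846^(1/0.5) ≈ 28.9939
y* = (k*)^α = 28.9939^0.5 ≈ 5.3846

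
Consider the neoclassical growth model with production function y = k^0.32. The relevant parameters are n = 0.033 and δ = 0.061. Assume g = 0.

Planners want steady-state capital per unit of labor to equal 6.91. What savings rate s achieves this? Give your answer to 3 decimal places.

Steady state requires s·f(k) = (n + δ)·k, i.e. s·k^α = (n + δ)·k.
So s / (n + δ) = (k*)^(1−α) = 6.91^0.68 = 3.7226.
Therefore s = 3.7226 × (n + δ) = 3.7226 × 0.094 = 0.3499.

s ≈ 0.350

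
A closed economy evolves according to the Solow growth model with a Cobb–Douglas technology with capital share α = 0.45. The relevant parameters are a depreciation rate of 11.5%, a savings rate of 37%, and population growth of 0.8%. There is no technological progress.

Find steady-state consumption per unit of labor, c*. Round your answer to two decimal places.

In steady state, investment equals break-even investment: s·k^α = (n + δ)·k.
Rearranging, k^(1−α) = s / (n + δ).
k^0.55 = 0.37 / (0.008 + 0.115) = 0.37 / 0.123 = 3.0081
k* = 3.0081^(1/0.55) ≈ 7.4067
y* = (k*)^α = 7.4067^0.45 ≈ 2.4622
c* = (1 − s)·y* = (1 − 0.37) × 2.4622 ≈ 1.5512

c* = 1.55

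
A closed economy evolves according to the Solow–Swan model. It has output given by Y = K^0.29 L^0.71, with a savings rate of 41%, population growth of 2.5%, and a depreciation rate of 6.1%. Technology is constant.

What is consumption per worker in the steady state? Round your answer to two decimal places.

In steady state, investment equals break-even investment: s·k^α = (n + δ)·k.
Dividing both sides by k: k^(1−α) = s / (n + δ).
k^0.71 = 0.41 / (0.025 + 0.061) = 0.41 / 0.086 = 4.7674
k* = 4.7674^(1/0.71) ≈ 9.0225
y* = (k*)^α = 9.0225^0.29 ≈ 1.8925
c* = (1 − s)·y* = (1 − 0.41) × 1.8925 ≈ 1.1166

c* = 1.12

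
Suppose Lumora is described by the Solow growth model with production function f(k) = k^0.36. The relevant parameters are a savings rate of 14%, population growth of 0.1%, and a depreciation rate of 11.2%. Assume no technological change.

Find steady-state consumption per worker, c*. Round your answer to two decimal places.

c* ≈ 0.97

At the steady state, Δk = 0, so s·k^α = (n + δ)·k.
Dividing both sides by k: k^(1−α) = s / (n + δ).
k^0.64 = 0.14 / (0.001 + 0.112) = 0.14 / 0.113 = 1.2389
k* = 1.2389^(1/0.64) ≈ 1.3976
y* = (k*)^α = 1.3976^0.36 ≈ 1.1281
c* = (1 − s)·y* = (1 − 0.14) × 1.1281 ≈ 0.9702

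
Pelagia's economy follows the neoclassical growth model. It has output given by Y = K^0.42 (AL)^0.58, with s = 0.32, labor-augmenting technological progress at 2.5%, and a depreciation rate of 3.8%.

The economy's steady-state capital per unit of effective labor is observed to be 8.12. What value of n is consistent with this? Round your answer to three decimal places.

n ≈ 0.032

Steady state requires s·f(k) = (n + g + δ)·k, i.e. s·k^α = (n + g + δ)·k.
So s / (n + g + δ) = (k*)^(1−α) = 8.12^0.58 = 3.3693.
Therefore n + g + δ = s / 3.3693 = 0.32 / 3.3693 = 0.0950, so n = 0.0950 − 0.063 = 0.0320.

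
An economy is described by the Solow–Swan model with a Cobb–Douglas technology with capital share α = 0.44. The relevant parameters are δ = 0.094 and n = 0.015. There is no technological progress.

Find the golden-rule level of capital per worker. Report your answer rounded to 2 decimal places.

The golden rule sets f'(k) = n + δ, i.e. α·k^(α−1) = n + δ.
So k^(1−α) = α / (n + δ) = 0.44 / 0.109 = 4.0367.
k_gold = 4.0367^(1/0.56) ≈ 12.0834

k_gold ≈ 12.08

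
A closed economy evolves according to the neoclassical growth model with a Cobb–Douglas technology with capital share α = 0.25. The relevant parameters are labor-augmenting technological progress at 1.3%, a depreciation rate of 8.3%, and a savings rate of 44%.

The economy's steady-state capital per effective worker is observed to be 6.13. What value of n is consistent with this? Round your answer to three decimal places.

n ≈ 0.017

In steady state, investment equals break-even investment: s·k^α = (n + g + δ)·k.
So s / (n + g + δ) = (k*)^(1−α) = 6.13^0.75 = 3.8958.
Therefore n + g + δ = s / 3.8958 = 0.44 / 3.8958 = 0.1129, so n = 0.1129 − 0.096 = 0.0169.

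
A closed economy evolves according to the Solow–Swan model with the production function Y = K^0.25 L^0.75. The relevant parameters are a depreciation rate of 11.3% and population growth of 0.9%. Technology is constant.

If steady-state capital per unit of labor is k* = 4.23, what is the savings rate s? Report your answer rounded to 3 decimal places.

s ≈ 0.360

Steady state requires s·f(k) = (n + δ)·k, i.e. s·k^α = (n + δ)·k.
So s / (n + δ) = (k*)^(1−α) = 4.23^0.75 = 2.9495.
Therefore s = 2.9495 × (n + δ) = 2.9495 × 0.122 = 0.3598.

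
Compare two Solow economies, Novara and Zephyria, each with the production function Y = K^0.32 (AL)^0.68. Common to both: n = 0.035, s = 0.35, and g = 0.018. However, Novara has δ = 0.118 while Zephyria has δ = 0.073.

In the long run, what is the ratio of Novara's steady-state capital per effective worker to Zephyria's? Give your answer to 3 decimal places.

Steady-state k* = [s/(n + g + δ)]^(1/(1−α)), so the ratio is [ (s_N/(n + g + δ)_N) / (s_Z/(n + g + δ)_Z) ]^1.4706.
s_N/(n + g + δ)_N = 0.35/0.171 = 2.0468; s_Z/(n + g + δ)_Z = 0.35/0.126 = 2.7778.
Ratio = (2.0468/2.7778)^1.4706 = 0.7368^1.4706 ≈ 0.6382

k*_N / k*_Z ≈ 0.638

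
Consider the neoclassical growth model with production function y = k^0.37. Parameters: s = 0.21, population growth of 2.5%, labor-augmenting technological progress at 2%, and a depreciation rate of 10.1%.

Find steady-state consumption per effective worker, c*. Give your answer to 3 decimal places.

Steady state requires s·f(k) = (n + g + δ)·k, i.e. s·k^α = (n + g + δ)·k.
Rearranging, k^(1−α) = s / (n + g + δ).
k^0.63 = 0.21 / (0.025 + 0.020 + 0.101) = 0.21 / 0.146 = 1.4384
k* = 1.4384^(1/0.63) ≈ 1.7807
y* = (k*)^α = 1.7807^0.37 ≈ 1.2380
c* = (1 − s)·y* = (1 − 0.21) × 1.2380 ≈ 0.9780

c* ≈ 0.978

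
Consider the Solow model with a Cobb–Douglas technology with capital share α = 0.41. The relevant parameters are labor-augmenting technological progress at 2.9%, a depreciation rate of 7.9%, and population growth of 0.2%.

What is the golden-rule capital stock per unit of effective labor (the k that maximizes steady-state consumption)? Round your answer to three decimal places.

k_gold ≈ 9.300

The golden rule sets f'(k) = n + g + δ, i.e. α·k^(α−1) = n + g + δ.
So k^(1−α) = α / (n + g + δ) = 0.41 / 0.110 = 3.7273.
k_gold = 3.7273^(1/0.59) ≈ 9.2996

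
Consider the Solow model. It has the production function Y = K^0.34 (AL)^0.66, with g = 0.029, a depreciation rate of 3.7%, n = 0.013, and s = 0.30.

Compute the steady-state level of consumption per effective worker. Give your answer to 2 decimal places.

Steady state requires s·f(k) = (n + g + δ)·k, i.e. s·k^α = (n + g + δ)·k.
Rearranging, k^(1−α) = s / (n + g + δ).
k^0.66 = 0.30 / (0.013 + 0.029 + 0.037) = 0.30 / 0.079 = 3.7975
k* = 3.7975^(1/0.66) ≈ 7.5514
y* = (k*)^α = 7.5514^0.34 ≈ 1.9885
c* = (1 − s)·y* = (1 − 0.30) × 1.9885 ≈ 1.3920

c* = 1.39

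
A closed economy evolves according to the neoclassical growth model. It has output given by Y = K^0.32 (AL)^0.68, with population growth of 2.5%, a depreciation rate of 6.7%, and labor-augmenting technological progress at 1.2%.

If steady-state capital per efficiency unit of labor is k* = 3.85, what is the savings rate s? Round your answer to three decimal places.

Steady state requires s·f(k) = (n + g + δ)·k, i.e. s·k^α = (n + g + δ)·k.
So s / (n + g + δ) = (k*)^(1−α) = 3.85^0.68 = 2.5010.
Therefore s = 2.5010 × (n + g + δ) = 2.5010 × 0.104 = 0.2601.

s ≈ 0.260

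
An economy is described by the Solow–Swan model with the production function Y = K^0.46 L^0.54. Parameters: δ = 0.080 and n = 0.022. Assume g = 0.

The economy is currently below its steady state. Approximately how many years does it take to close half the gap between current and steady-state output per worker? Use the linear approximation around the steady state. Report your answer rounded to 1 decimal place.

half-life ≈ 12.6 years

Near the steady state the convergence rate is λ = (1 − α)(n + δ).
λ = (1 − 0.46) × 0.102 = 0.54 × 0.102 = 0.05508
Half-life = ln 2 / λ = 0.6931 / 0.05508 ≈ 12.58 years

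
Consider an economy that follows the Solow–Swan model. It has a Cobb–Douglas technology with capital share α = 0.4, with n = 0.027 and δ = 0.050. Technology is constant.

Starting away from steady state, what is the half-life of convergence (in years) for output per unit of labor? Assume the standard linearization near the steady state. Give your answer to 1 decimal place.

Near the steady state the convergence rate is λ = (1 − α)(n + δ).
λ = (1 − 0.4) × 0.077 = 0.6 × 0.077 = 0.0462
Half-life = ln 2 / λ = 0.6931 / 0.0462 ≈ 15.00 years

half-life ≈ 15.0 years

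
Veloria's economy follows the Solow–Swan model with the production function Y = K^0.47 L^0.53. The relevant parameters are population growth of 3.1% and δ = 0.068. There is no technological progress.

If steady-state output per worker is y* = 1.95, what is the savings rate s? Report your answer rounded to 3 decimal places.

s ≈ 0.210

Steady state requires s·f(k) = (n + δ)·k, i.e. s·k^α = (n + δ)·k.
Since y* = [s/(n + δ)]^(α/(1−α)), we have s/(n + δ) = (y*)^((1−α)/α) = 1.95^1.1277 = 2.1236.
Therefore s = 2.1236 × (n + δ) = 2.1236 × 0.099 = 0.2102.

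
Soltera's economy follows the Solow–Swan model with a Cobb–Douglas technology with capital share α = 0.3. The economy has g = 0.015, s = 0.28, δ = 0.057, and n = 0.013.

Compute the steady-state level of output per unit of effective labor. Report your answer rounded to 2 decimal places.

Steady state requires s·f(k) = (n + g + δ)·k, i.e. s·k^α = (n + g + δ)·k.
Dividing both sides by k: k^(1−α) = s / (n + g + δ).
k^0.7 = 0.28 / (0.013 + 0.015 + 0.057) = 0.28 / 0.085 = 3.2941
k* = 3.2941^(1/0.7) ≈ 5.4907
y* = (k*)^α = 5.4907^0.3 ≈ 1.6668

y* = 1.67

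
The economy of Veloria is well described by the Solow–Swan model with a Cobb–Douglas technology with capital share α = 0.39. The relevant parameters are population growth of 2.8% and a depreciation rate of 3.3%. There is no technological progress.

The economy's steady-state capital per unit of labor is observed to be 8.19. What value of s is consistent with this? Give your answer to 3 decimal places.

In steady state, investment equals break-even investment: s·k^α = (n + δ)·k.
So s / (n + δ) = (k*)^(1−α) = 8.19^0.61 = 3.6066.
Therefore s = 3.6066 × (n + δ) = 3.6066 × 0.061 = 0.2200.

s ≈ 0.220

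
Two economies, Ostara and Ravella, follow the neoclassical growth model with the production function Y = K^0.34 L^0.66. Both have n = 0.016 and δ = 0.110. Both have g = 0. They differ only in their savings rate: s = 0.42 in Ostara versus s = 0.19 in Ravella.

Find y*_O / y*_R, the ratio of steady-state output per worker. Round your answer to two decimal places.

y*_O / y*_R ≈ 1.50

Steady-state y* = [s/(n + δ)]^(α/(1−α)), so the ratio is [ (s_O/(n + δ)_O) / (s_R/(n + δ)_R) ]^0.5152.
s_O/(n + δ)_O = 0.42/0.126 = 3.3333; s_R/(n + δ)_R = 0.19/0.126 = 1.5079.
Ratio = (3.3333/1.5079)^0.5152 = 2.2106^0.5152 ≈ 1.5048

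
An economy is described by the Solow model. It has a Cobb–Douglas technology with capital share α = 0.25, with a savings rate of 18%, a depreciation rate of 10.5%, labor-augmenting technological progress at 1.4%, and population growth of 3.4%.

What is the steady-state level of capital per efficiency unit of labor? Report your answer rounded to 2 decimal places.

In steady state, investment equals break-even investment: s·k^α = (n + g + δ)·k.
Dividing both sides by k: k^(1−α) = s / (n + g + δ).
k^0.75 = 0.18 / (0.034 + 0.014 + 0.105) = 0.18 / 0.153 = 1.1765
k* = 1.1765^(1/0.75) ≈ 1.2420

k* ≈ 1.24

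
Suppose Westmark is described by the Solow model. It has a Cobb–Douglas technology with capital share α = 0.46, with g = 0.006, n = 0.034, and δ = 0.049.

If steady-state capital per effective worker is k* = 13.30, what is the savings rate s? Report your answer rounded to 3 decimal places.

s ≈ 0.360

In steady state, investment equals break-even investment: s·k^α = (n + g + δ)·k.
So s / (n + g + δ) = (k*)^(1−α) = 13.30^0.54 = 4.0446.
Therefore s = 4.0446 × (n + g + δ) = 4.0446 × 0.089 = 0.3600.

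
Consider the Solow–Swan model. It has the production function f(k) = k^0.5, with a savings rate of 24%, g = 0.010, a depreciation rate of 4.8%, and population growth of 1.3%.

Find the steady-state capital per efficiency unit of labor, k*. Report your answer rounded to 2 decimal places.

At the steady state, Δk = 0, so s·k^α = (n + g + δ)·k.
Dividing both sides by k: k^(1−α) = s / (n + g + δ).
k^0.5 = 0.24 / (0.013 + 0.010 + 0.048) = 0.24 / 0.071 = 3.3803
k* = 3.3803^(1/0.5) ≈ 11.4264

k* ≈ 11.43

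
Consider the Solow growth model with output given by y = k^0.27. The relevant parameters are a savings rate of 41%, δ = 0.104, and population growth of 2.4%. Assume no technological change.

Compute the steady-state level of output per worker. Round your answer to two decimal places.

At the steady state, Δk = 0, so s·k^α = (n + δ)·k.
Dividing both sides by k: k^(1−α) = s / (n + δ).
k^0.73 = 0.41 / (0.024 + 0.104) = 0.41 / 0.128 = 3.2031
k* = 3.2031^(1/0.73) ≈ 4.9268
y* = (k*)^α = 4.9268^0.27 ≈ 1.5381

y* = 1.54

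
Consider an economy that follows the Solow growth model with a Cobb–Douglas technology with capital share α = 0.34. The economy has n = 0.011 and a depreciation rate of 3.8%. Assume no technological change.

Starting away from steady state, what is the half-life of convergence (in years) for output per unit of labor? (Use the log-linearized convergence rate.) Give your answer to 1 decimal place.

Near the steady state the convergence rate is λ = (1 − α)(n + δ).
λ = (1 − 0.34) × 0.049 = 0.66 × 0.049 = 0.03234
Half-life = ln 2 / λ = 0.6931 / 0.03234 ≈ 21.43 years

half-life ≈ 21.4 years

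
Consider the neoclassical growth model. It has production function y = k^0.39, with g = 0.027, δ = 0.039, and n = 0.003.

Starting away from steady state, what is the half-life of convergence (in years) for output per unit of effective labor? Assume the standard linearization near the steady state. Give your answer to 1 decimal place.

Near the steady state the convergence rate is λ = (1 − α)(n + g + δ).
λ = (1 − 0.39) × 0.069 = 0.61 × 0.069 = 0.04209
Half-life = ln 2 / λ = 0.6931 / 0.04209 ≈ 16.47 years

t_½ ≈ 16.5 years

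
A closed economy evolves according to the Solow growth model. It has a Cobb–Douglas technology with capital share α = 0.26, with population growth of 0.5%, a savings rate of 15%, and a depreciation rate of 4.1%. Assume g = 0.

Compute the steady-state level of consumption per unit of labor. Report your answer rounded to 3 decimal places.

c* ≈ 1.288

In steady state, investment equals break-even investment: s·k^α = (n + δ)·k.
Rearranging, k^(1−α) = s / (n + δ).
k^0.74 = 0.15 / (0.005 + 0.041) = 0.15 / 0.046 = 3.2609
k* = 3.2609^(1/0.74) ≈ 4.9397
y* = (k*)^α = 4.9397^0.26 ≈ 1.5148
c* = (1 − s)·y* = (1 − 0.15) × 1.5148 ≈ 1.2876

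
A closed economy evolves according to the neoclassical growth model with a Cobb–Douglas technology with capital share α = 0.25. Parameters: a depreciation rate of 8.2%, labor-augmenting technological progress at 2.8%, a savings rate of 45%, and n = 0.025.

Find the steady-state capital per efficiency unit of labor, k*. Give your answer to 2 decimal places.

In steady state, investment equals break-even investment: s·k^α = (n + g + δ)·k.
Rearranging, k^(1−α) = s / (n + g + δ).
k^0.75 = 0.45 / (0.025 + 0.028 + 0.082) = 0.45 / 0.135 = 3.3333
k* = 3.3333^(1/0.75) ≈ 4.9793

k* ≈ 4.98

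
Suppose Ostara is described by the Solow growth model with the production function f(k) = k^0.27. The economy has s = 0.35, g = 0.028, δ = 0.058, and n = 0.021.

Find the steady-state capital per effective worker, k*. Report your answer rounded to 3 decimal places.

k* ≈ 5.070

In steady state, investment equals break-even investment: s·k^α = (n + g + δ)·k.
Dividing both sides by k: k^(1−α) = s / (n + g + δ).
k^0.73 = 0.35 / (0.021 + 0.028 + 0.058) = 0.35 / 0.107 = 3.2710
k* = 3.2710^(1/0.73) ≈ 5.0704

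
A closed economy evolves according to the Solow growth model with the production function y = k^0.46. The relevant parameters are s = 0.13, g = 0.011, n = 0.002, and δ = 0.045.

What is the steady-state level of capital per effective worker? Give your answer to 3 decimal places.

k* = 4.458

At the steady state, Δk = 0, so s·k^α = (n + g + δ)·k.
Dividing both sides by k: k^(1−α) = s / (n + g + δ).
k^0.54 = 0.13 / (0.002 + 0.011 + 0.045) = 0.13 / 0.058 = 2.2414
k* = 2.2414^(1/0.54) ≈ 4.4577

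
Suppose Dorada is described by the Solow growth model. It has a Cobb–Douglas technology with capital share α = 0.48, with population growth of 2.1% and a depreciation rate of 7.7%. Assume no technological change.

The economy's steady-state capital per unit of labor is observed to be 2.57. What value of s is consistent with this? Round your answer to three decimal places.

In steady state, investment equals break-even investment: s·k^α = (n + δ)·k.
So s / (n + δ) = (k*)^(1−α) = 2.57^0.52 = 1.6337.
Therefore s = 1.6337 × (n + δ) = 1.6337 × 0.098 = 0.1601.

s ≈ 0.160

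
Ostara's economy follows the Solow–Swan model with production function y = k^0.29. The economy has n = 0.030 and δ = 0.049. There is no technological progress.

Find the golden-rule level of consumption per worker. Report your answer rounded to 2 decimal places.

c_gold ≈ 1.21

At the golden rule, f'(k) = n + δ, so α·k^(α−1) = n + δ and k_gold = (α/(n + δ))^(1/(1−α)).
k_gold = (0.29/0.079)^(1/0.71) = 3.6709^1.4085 ≈ 6.2443
c_gold = f(k_gold) − (n + δ)·k_gold = 1.7009 − 0.079×6.2443 ≈ 1.2076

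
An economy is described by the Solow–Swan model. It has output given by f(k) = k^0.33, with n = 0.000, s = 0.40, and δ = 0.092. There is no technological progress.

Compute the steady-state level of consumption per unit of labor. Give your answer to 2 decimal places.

c* = 1.24

In steady state, investment equals break-even investment: s·k^α = (n + δ)·k.
Rearranging, k^(1−α) = s / (n + δ).
k^0.67 = 0.40 / (0.000 + 0.092) = 0.40 / 0.092 = 4.3478
k* = 4.3478^(1/0.67) ≈ 8.9669
y* = (k*)^α = 8.9669^0.33 ≈ 2.0624
c* = (1 − s)·y* = (1 − 0.40) × 2.0624 ≈ 1.2374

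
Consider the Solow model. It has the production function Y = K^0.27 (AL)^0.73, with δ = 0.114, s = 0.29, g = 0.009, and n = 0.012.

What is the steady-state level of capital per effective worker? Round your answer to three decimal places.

Steady state requires s·f(k) = (n + g + δ)·k, i.e. s·k^α = (n + g + δ)·k.
Rearranging, k^(1−α) = s / (n + g + δ).
k^0.73 = 0.29 / (0.012 + 0.009 + 0.114) = 0.29 / 0.135 = 2.1481
k* = 2.1481^(1/0.73) ≈ 2.8502

k* ≈ 2.850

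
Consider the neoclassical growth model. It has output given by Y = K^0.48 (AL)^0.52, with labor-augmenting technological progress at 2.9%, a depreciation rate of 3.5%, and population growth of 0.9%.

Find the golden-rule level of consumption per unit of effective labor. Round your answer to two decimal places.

c_gold ≈ 2.96

At the golden rule, f'(k) = n + g + δ, so α·k^(α−1) = n + g + δ and k_gold = (α/(n + g + δ))^(1/(1−α)).
k_gold = (0.48/0.073)^(1/0.52) = 6.5753^1.9231 ≈ 37.4053
c_gold = f(k_gold) − (n + g + δ)·k_gold = 5.6886 − 0.073×37.4053 ≈ 2.9580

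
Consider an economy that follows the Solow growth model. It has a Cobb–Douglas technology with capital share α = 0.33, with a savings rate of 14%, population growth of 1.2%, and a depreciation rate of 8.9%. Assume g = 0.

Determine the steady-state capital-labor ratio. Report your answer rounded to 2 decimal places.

k* ≈ 1.63

In steady state, investment equals break-even investment: s·k^α = (n + δ)·k.
Dividing both sides by k: k^(1−α) = s / (n + δ).
k^0.67 = 0.14 / (0.012 + 0.089) = 0.14 / 0.101 = 1.3861
k* = 1.3861^(1/0.67) ≈ 1.6279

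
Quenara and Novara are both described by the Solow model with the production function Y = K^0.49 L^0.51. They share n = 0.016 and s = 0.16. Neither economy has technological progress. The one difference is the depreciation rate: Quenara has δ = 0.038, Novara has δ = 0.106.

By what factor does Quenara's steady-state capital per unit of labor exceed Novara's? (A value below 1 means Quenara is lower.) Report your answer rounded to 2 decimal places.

Steady-state k* = [s/(n + δ)]^(1/(1−α)), so the ratio is [ (s_Q/(n + δ)_Q) / (s_N/(n + δ)_N) ]^1.9608.
s_Q/(n + δ)_Q = 0.16/0.054 = 2.9630; s_N/(n + δ)_N = 0.16/0.122 = 1.3115.
Ratio = (2.9630/1.3115)^1.9608 = 2.2592^1.9608 ≈ 4.9435

ratio ≈ 4.94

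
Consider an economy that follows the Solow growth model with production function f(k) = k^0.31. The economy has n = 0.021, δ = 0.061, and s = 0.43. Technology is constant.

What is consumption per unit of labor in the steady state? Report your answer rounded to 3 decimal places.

c* = 1.200

Steady state requires s·f(k) = (n + δ)·k, i.e. s·k^α = (n + δ)·k.
Dividing both sides by k: k^(1−α) = s / (n + δ).
k^0.69 = 0.43 / (0.021 + 0.061) = 0.43 / 0.082 = 5.2439
k* = 5.2439^(1/0.69) ≈ 11.0402
y* = (k*)^α = 11.0402^0.31 ≈ 2.1053
c* = (1 − s)·y* = (1 − 0.43) × 2.1053 ≈ 1.2000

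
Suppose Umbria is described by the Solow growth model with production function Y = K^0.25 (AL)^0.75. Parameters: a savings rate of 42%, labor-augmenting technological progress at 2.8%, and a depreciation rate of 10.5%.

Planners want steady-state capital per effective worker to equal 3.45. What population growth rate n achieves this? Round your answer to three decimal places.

n ≈ 0.033

In steady state, investment equals break-even investment: s·k^α = (n + g + δ)·k.
So s / (n + g + δ) = (k*)^(1−α) = 3.45^0.75 = 2.5314.
Therefore n + g + δ = s / 2.5314 = 0.42 / 2.5314 = 0.1659, so n = 0.1659 − 0.133 = 0.0329.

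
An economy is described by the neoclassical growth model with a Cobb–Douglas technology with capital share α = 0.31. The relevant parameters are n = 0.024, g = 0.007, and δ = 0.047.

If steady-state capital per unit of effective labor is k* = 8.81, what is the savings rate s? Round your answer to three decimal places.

Steady state requires s·f(k) = (n + g + δ)·k, i.e. s·k^α = (n + g + δ)·k.
So s / (n + g + δ) = (k*)^(1−α) = 8.81^0.69 = 4.4878.
Therefore s = 4.4878 × (n + g + δ) = 4.4878 × 0.078 = 0.3500.

s ≈ 0.350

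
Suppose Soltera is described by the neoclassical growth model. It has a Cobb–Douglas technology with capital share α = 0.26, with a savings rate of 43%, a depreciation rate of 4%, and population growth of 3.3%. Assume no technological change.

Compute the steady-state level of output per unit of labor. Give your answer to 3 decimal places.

y* = 1.865

Steady state requires s·f(k) = (n + δ)·k, i.e. s·k^α = (n + δ)·k.
Dividing both sides by k: k^(1−α) = s / (n + δ).
k^0.74 = 0.43 / (0.033 + 0.040) = 0.43 / 0.073 = 5.8904
k* = 5.8904^(1/0.74) ≈ 10.9834
y* = (k*)^α = 10.9834^0.26 ≈ 1.8646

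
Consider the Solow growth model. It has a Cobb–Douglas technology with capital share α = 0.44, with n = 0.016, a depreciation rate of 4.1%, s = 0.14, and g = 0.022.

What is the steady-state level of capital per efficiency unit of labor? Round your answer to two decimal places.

Steady state requires s·f(k) = (n + g + δ)·k, i.e. s·k^α = (n + g + δ)·k.
Dividing both sides by k: k^(1−α) = s / (n + g + δ).
k^0.56 = 0.14 / (0.016 + 0.022 + 0.041) = 0.14 / 0.079 = 1.7722
k* = 1.7722^(1/0.56) ≈ 2.7783

k* = 2.78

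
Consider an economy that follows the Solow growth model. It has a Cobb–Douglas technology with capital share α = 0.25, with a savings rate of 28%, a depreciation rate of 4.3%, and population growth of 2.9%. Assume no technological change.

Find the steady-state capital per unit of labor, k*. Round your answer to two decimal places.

In steady state, investment equals break-even investment: s·k^α = (n + δ)·k.
Dividing both sides by k: k^(1−α) = s / (n + δ).
k^0.75 = 0.28 / (0.029 + 0.043) = 0.28 / 0.072 = 3.8889
k* = 3.8889^(1/0.75) ≈ 6.1156

k* = 6.12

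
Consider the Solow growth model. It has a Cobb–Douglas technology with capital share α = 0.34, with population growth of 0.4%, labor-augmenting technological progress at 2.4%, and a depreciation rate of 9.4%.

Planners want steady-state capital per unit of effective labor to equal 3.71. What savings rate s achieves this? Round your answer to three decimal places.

s ≈ 0.290

In steady state, investment equals break-even investment: s·k^α = (n + g + δ)·k.
So s / (n + g + δ) = (k*)^(1−α) = 3.71^0.66 = 2.3757.
Therefore s = 2.3757 × (n + g + δ) = 2.3757 × 0.122 = 0.2898.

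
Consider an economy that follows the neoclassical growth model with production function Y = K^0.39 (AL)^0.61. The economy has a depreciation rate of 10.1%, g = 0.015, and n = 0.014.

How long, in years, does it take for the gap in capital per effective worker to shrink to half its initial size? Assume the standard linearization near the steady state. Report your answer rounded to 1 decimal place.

Near the steady state the convergence rate is λ = (1 − α)(n + g + δ).
λ = (1 − 0.39) × 0.130 = 0.61 × 0.130 = 0.0793
Half-life = ln 2 / λ = 0.6931 / 0.0793 ≈ 8.74 years

half-life ≈ 8.7 years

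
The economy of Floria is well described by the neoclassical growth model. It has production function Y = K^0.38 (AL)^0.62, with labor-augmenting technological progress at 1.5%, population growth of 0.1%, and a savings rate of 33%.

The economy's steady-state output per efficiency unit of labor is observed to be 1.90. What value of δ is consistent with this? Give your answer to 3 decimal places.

δ ≈ 0.100

In steady state, investment equals break-even investment: s·k^α = (n + g + δ)·k.
Since y* = [s/(n + g + δ)]^(α/(1−α)), we have s/(n + g + δ) = (y*)^((1−α)/α) = 1.90^1.6316 = 2.8498.
Therefore n + g + δ = s / 2.8498 = 0.33 / 2.8498 = 0.1158, so δ = 0.1158 − 0.016 = 0.0998.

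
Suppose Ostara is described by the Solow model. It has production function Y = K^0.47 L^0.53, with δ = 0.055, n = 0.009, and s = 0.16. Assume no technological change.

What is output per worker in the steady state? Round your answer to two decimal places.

y* ≈ 2.25

At the steady state, Δk = 0, so s·k^α = (n + δ)·k.
Dividing both sides by k: k^(1−α) = s / (n + δ).
k^0.53 = 0.16 / (0.009 + 0.055) = 0.16 / 0.064 = 2.5000
k* = 2.5000^(1/0.53) ≈ 5.6342
y* = (k*)^α = 5.6342^0.47 ≈ 2.2537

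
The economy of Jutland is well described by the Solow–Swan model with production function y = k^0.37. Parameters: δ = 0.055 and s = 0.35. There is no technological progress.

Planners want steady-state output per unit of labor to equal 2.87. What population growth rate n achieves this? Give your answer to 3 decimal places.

In steady state, investment equals break-even investment: s·k^α = (n + δ)·k.
Since y* = [s/(n + δ)]^(α/(1−α)), we have s/(n + δ) = (y*)^((1−α)/α) = 2.87^1.7027 = 6.0205.
Therefore n + δ = s / 6.0205 = 0.35 / 6.0205 = 0.0581, so n = 0.0581 − 0.055 = 0.0031.

n ≈ 0.003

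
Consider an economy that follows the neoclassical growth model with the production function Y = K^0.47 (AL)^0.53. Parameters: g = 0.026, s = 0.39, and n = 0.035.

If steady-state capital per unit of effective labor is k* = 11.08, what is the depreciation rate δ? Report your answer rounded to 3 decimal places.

Steady state requires s·f(k) = (n + g + δ)·k, i.e. s·k^α = (n + g + δ)·k.
So s / (n + g + δ) = (k*)^(1−α) = 11.08^0.53 = 3.5777.
Therefore n + g + δ = s / 3.5777 = 0.39 / 3.5777 = 0.1090, so δ = 0.1090 − 0.061 = 0.0480.

δ ≈ 0.048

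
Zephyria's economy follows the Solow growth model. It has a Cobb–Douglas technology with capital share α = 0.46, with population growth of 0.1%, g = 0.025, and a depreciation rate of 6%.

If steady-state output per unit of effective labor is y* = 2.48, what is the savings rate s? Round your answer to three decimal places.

At the steady state, Δk = 0, so s·k^α = (n + g + δ)·k.
Since y* = [s/(n + g + δ)]^(α/(1−α)), we have s/(n + g + δ) = (y*)^((1−α)/α) = 2.48^1.1739 = 2.9043.
Therefore s = 2.9043 × (n + g + δ) = 2.9043 × 0.086 = 0.2498.

s ≈ 0.250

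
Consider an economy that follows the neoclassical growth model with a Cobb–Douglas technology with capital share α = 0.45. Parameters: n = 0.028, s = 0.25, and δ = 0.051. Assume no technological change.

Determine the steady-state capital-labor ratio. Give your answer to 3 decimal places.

In steady state, investment equals break-even investment: s·k^α = (n + δ)·k.
Rearranging, k^(1−α) = s / (n + δ).
k^0.55 = 0.25 / (0.028 + 0.051) = 0.25 / 0.079 = 3.1646
k* = 3.1646^(1/0.55) ≈ 8.1221

k* ≈ 8.122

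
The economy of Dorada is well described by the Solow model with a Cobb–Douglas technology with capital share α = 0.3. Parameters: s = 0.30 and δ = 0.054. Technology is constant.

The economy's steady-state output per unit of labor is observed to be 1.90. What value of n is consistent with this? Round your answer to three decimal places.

n ≈ 0.013

Steady state requires s·f(k) = (n + δ)·k, i.e. s·k^α = (n + δ)·k.
Since y* = [s/(n + δ)]^(α/(1−α)), we have s/(n + δ) = (y*)^((1−α)/α) = 1.90^2.3333 = 4.4711.
Therefore n + δ = s / 4.4711 = 0.30 / 4.4711 = 0.0671, so n = 0.0671 − 0.054 = 0.0131.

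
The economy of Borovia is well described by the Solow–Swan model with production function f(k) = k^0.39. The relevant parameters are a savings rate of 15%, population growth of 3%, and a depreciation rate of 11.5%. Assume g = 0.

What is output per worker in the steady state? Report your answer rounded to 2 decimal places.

Steady state requires s·f(k) = (n + δ)·k, i.e. s·k^α = (n + δ)·k.
Rearranging, k^(1−α) = s / (n + δ).
k^0.61 = 0.15 / (0.030 + 0.115) = 0.15 / 0.145 = 1.0345
k* = 1.0345^(1/0.61) ≈ 1.0572
y* = (k*)^α = 1.0572^0.39 ≈ 1.0219

y* = 1.02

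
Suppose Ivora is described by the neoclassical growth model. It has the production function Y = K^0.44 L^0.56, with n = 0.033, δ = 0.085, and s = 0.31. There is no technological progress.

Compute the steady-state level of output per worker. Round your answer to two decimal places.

y* ≈ 2.14

At the steady state, Δk = 0, so s·k^α = (n + δ)·k.
Dividing both sides by k: k^(1−α) = s / (n + δ).
k^0.56 = 0.31 / (0.033 + 0.085) = 0.31 / 0.118 = 2.6271
k* = 2.6271^(1/0.56) ≈ 5.6113
y* = (k*)^α = 5.6113^0.44 ≈ 2.1359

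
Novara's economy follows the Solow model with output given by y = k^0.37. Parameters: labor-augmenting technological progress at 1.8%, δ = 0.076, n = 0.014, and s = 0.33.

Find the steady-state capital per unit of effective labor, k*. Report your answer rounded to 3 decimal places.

Steady state requires s·f(k) = (n + g + δ)·k, i.e. s·k^α = (n + g + δ)·k.
Rearranging, k^(1−α) = s / (n + g + δ).
k^0.63 = 0.33 / (0.014 + 0.018 + 0.076) = 0.33 / 0.108 = 3.0556
k* = 3.0556^(1/0.63) ≈ 5.8884

k* = 5.888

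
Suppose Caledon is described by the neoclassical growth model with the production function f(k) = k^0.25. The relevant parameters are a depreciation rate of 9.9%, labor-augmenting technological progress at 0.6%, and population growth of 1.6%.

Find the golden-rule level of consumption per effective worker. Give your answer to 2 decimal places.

c_gold ≈ 0.96

At the golden rule, f'(k) = n + g + δ, so α·k^(α−1) = n + g + δ and k_gold = (α/(n + g + δ))^(1/(1−α)).
k_gold = (0.25/0.121)^(1/0.75) = 2.0661^1.3333 ≈ 2.6314
c_gold = f(k_gold) − (n + g + δ)·k_gold = 1.2736 − 0.121×2.6314 ≈ 0.9552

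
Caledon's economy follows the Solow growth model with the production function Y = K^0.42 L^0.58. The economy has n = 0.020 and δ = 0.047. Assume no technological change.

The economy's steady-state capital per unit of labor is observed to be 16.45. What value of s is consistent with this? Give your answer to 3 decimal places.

s ≈ 0.340

At the steady state, Δk = 0, so s·k^α = (n + δ)·k.
So s / (n + δ) = (k*)^(1−α) = 16.45^0.58 = 5.0743.
Therefore s = 5.0743 × (n + δ) = 5.0743 × 0.067 = 0.3400.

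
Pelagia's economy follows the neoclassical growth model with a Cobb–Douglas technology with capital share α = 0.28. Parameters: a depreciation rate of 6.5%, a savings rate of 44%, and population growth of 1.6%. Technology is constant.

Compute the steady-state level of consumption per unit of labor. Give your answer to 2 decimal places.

At the steady state, Δk = 0, so s·k^α = (n + δ)·k.
Dividing both sides by k: k^(1−α) = s / (n + δ).
k^0.72 = 0.44 / (0.016 + 0.065) = 0.44 / 0.081 = 5.4321
k* = 5.4321^(1/0.72) ≈ 10.4903
y* = (k*)^α = 10.4903^0.28 ≈ 1.9312
c* = (1 − s)·y* = (1 − 0.44) × 1.9312 ≈ 1.0815

c* = 1.08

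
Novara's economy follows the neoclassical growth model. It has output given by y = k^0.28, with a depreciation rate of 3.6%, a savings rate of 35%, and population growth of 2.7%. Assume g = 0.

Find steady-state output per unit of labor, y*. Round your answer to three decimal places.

Steady state requires s·f(k) = (n + δ)·k, i.e. s·k^α = (n + δ)·k.
Dividing both sides by k: k^(1−α) = s / (n + δ).
k^0.72 = 0.35 / (0.027 + 0.036) = 0.35 / 0.063 = 5.5556
k* = 5.5556^(1/0.72) ≈ 10.8230
y* = (k*)^α = 10.8230^0.28 ≈ 1.9481

y* ≈ 1.948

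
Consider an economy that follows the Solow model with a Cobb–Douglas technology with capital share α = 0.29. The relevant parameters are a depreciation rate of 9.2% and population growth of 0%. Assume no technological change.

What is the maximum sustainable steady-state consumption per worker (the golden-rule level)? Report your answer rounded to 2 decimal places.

c_gold ≈ 1.13

At the golden rule, f'(k) = n + δ, so α·k^(α−1) = n + δ and k_gold = (α/(n + δ))^(1/(1−α)).
k_gold = (0.29/0.092)^(1/0.71) = 3.1522^1.4085 ≈ 5.0385
c_gold = f(k_gold) − (n + δ)·k_gold = 1.5983 − 0.092×5.0385 ≈ 1.1348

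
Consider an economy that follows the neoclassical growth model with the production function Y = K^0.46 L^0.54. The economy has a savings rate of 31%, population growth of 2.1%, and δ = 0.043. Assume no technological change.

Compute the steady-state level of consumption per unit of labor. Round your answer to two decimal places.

c* = 2.65

At the steady state, Δk = 0, so s·k^α = (n + δ)·k.
Rearranging, k^(1−α) = s / (n + δ).
k^0.54 = 0.31 / (0.021 + 0.043) = 0.31 / 0.064 = 4.8438
k* = 4.8438^(1/0.54) ≈ 18.5722
y* = (k*)^α = 18.5722^0.46 ≈ 3.8342
c* = (1 − s)·y* = (1 − 0.31) × 3.8342 ≈ 2.6456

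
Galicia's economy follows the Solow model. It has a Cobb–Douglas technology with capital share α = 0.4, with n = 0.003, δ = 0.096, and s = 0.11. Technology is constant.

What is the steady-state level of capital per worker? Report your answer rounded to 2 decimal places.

k* ≈ 1.19

Steady state requires s·f(k) = (n + δ)·k, i.e. s·k^α = (n + δ)·k.
Rearranging, k^(1−α) = s / (n + δ).
k^0.6 = 0.11 / (0.003 + 0.096) = 0.11 / 0.099 = 1.1111
k* = 1.1111^(1/0.6) ≈ 1.1919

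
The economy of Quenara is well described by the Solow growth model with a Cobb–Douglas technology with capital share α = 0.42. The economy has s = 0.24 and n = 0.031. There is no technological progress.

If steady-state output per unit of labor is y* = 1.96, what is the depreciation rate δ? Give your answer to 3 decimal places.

δ ≈ 0.064

Steady state requires s·f(k) = (n + δ)·k, i.e. s·k^α = (n + δ)·k.
Since y* = [s/(n + δ)]^(α/(1−α)), we have s/(n + δ) = (y*)^((1−α)/α) = 1.96^1.381 = 2.5328.
Therefore n + δ = s / 2.5328 = 0.24 / 2.5328 = 0.0948, so δ = 0.0948 − 0.031 = 0.0638.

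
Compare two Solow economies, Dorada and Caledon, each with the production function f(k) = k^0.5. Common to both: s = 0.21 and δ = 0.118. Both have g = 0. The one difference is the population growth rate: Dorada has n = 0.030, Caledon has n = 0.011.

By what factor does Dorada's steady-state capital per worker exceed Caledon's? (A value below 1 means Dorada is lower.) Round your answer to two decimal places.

k*_D / k*_C ≈ 0.76

Steady-state k* = [s/(n + δ)]^(1/(1−α)), so the ratio is [ (s_D/(n + δ)_D) / (s_C/(n + δ)_C) ]^2.
s_D/(n + δ)_D = 0.21/0.148 = 1.4189; s_C/(n + δ)_C = 0.21/0.129 = 1.6279.
Ratio = (1.4189/1.6279)^2 = 0.8716^2 ≈ 0.7597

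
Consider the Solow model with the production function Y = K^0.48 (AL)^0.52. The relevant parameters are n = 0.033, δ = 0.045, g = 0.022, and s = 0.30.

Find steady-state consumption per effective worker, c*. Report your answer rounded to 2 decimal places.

In steady state, investment equals break-even investment: s·k^α = (n + g + δ)·k.
Dividing both sides by k: k^(1−α) = s / (n + g + δ).
k^0.52 = 0.30 / (0.033 + 0.022 + 0.045) = 0.30 / 0.100 = 3.0000
k* = 3.0000^(1/0.52) ≈ 8.2707
y* = (k*)^α = 8.2707^0.48 ≈ 2.7569
c* = (1 − s)·y* = (1 − 0.30) × 2.7569 ≈ 1.9298

c* ≈ 1.93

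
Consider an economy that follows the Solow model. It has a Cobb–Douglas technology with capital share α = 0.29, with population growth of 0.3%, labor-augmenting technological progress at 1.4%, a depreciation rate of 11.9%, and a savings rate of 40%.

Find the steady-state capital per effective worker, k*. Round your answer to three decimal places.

At the steady state, Δk = 0, so s·k^α = (n + g + δ)·k.
Rearranging, k^(1−α) = s / (n + g + δ).
k^0.71 = 0.40 / (0.003 + 0.014 + 0.119) = 0.40 / 0.136 = 2.9412
k* = 2.9412^(1/0.71) ≈ 4.5698

k* ≈ 4.570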